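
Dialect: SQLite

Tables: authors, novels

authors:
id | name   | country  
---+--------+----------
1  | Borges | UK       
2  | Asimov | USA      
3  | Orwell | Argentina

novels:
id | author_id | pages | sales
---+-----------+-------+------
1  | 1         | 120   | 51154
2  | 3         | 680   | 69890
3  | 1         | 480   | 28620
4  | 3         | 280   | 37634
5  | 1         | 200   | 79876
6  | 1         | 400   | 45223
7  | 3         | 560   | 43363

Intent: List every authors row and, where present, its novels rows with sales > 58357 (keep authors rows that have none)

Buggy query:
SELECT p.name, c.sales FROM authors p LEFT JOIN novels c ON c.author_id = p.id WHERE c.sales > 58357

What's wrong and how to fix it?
Bug: Filtering c.sales in WHERE discards the NULL rows produced by LEFT JOIN, turning it into an inner join

Fix: Put 'c.sales > 58357' in the JOIN's ON clause instead of WHERE

Corrected query:
SELECT p.name, c.sales FROM authors p LEFT JOIN novels c ON c.author_id = p.id AND c.sales > 58357

Result:
name   | sales
-------+------
Borges | 79876
Asimov | NULL 
Orwell | 69890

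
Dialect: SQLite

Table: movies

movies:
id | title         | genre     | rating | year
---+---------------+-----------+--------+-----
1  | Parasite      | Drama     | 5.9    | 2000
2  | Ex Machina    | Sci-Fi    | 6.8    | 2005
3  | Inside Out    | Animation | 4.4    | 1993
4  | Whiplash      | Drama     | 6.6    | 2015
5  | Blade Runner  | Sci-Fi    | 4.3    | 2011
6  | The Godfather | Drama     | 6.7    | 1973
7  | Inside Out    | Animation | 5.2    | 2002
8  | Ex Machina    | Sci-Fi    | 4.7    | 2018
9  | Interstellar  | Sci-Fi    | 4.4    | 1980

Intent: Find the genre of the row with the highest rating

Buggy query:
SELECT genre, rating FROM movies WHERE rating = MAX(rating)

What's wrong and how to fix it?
Bug: WHERE is evaluated per row; an aggregate over the whole table isn't defined there

Fix: Use a subquery: WHERE rating = (SELECT MAX(rating) FROM movies)

Corrected query:
SELECT genre, rating FROM movies WHERE rating = (SELECT MAX(rating) FROM movies)

Result:
genre  | rating
-------+-------
Sci-Fi | 6.8   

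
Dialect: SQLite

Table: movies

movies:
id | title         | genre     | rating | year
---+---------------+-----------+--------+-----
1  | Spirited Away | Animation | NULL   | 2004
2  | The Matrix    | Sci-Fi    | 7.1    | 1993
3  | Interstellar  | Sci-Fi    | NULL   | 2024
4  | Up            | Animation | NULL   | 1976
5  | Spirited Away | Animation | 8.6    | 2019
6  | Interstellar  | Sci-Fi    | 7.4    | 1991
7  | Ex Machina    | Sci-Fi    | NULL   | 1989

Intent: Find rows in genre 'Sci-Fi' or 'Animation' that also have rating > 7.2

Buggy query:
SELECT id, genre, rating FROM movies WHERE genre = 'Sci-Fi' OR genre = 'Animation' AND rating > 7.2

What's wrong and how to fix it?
Bug: Without parentheses, AND is evaluated before OR, so the rating filter only applies to the 'Animation' branch

Fix: Add parentheses around the OR so the AND applies to both alternatives

Corrected query:
SELECT id, genre, rating FROM movies WHERE (genre = 'Sci-Fi' OR genre = 'Animation') AND rating > 7.2

Result:
id | genre     | rating
---+-----------+-------
5  | Animation | 8.6   
6  | Sci-Fi    | 7.4   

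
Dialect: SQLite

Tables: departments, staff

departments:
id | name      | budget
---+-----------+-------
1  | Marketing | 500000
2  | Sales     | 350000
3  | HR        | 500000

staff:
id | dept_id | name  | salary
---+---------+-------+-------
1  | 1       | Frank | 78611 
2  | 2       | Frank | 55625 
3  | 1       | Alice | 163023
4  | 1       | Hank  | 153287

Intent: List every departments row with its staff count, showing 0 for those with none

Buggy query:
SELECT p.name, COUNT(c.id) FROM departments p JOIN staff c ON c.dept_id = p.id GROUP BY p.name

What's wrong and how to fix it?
Bug: An inner join excludes parents with zero children

Fix: Use LEFT JOIN so parents without children still appear (COUNT(c.id) gives 0)

Corrected query:
SELECT p.name, COUNT(c.id) FROM departments p LEFT JOIN staff c ON c.dept_id = p.id GROUP BY p.name

Result:
name      | COUNT(c.id)
----------+------------
HR        | 0          
Marketing | 3          
Sales     | 1          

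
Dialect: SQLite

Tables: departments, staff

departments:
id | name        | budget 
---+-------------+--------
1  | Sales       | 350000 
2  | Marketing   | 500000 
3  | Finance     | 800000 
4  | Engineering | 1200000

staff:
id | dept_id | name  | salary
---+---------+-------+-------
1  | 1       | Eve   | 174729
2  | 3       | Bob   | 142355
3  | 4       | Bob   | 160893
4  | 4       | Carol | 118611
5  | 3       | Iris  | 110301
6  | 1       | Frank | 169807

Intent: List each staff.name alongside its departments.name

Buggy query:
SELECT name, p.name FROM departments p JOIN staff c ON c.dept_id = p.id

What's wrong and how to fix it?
Bug: 'name' exists in both joined tables, so the database can't tell which one is meant

Fix: Qualify the column with its table alias (c.name)

Corrected query:
SELECT c.name, p.name FROM departments p JOIN staff c ON c.dept_id = p.id

Result:
name  | name       
------+------------
Eve   | Sales      
Bob   | Finance    
Bob   | Engineering
Carol | Engineering
Iris  | Finance    
Frank | Sales      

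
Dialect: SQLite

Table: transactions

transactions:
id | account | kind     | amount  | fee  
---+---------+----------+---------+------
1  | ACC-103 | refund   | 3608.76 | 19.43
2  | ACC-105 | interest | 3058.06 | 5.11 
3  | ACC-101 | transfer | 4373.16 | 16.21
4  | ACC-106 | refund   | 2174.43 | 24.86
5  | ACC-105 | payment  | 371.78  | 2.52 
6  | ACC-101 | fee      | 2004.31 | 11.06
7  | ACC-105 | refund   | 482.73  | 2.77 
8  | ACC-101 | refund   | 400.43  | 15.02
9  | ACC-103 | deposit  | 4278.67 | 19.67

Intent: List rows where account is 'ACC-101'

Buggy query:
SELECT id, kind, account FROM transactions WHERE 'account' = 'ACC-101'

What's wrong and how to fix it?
Bug: 'account' in single quotes is a string literal, not the column; the comparison is literal-vs-literal and never true

Fix: Remove the quotes around the column name (or use double quotes for an identifier)

Corrected query:
SELECT id, kind, account FROM transactions WHERE account = 'ACC-101'

Result:
id | kind     | account
---+----------+--------
3  | transfer | ACC-101
6  | fee      | ACC-101
8  | refund   | ACC-101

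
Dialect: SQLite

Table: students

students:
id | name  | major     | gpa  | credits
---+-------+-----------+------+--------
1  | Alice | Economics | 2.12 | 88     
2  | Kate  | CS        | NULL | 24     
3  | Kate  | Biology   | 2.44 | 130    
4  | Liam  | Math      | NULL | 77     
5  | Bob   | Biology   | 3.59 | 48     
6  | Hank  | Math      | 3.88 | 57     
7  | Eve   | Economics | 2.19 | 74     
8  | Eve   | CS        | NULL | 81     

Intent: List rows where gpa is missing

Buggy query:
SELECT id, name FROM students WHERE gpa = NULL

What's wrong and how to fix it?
Bug: '= NULL' is always unknown in SQL three-valued logic, so no rows match

Fix: Replace '= NULL' with 'IS NULL'

Corrected query:
SELECT id, name FROM students WHERE gpa IS NULL

Result:
id | name
---+-----
2  | Kate
4  | Liam
8  | Eve 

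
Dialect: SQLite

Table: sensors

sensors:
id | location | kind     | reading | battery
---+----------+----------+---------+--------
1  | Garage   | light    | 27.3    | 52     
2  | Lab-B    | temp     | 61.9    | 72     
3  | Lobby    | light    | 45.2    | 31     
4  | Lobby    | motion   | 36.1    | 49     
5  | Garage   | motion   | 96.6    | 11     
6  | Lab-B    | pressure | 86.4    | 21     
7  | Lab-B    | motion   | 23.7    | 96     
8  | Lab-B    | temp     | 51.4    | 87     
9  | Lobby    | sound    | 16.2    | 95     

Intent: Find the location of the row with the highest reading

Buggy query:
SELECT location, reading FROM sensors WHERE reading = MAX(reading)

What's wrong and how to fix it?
Bug: MAX(reading) is an aggregate and cannot be used directly in WHERE

Fix: Use a subquery: WHERE reading = (SELECT MAX(reading) FROM sensors)

Corrected query:
SELECT location, reading FROM sensors WHERE reading = (SELECT MAX(reading) FROM sensors)

Result:
location | reading
---------+--------
Garage   | 96.6   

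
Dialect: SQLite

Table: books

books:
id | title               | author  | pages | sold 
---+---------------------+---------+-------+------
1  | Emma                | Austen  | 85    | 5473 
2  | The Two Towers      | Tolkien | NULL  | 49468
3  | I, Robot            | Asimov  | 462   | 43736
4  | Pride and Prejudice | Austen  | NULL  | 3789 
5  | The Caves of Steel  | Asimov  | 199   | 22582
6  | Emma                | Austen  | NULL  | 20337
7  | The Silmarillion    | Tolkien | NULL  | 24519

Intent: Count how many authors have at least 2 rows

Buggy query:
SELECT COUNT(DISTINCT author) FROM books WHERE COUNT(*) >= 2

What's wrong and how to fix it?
Bug: COUNT(*) cannot appear in WHERE; the per-group count doesn't exist yet

Fix: Group first with HAVING COUNT(*) >= 2, then COUNT the resulting groups

Corrected query:
SELECT COUNT(*) FROM (SELECT author FROM books GROUP BY author HAVING COUNT(*) >= 2)

Result:
COUNT(*)
--------
3       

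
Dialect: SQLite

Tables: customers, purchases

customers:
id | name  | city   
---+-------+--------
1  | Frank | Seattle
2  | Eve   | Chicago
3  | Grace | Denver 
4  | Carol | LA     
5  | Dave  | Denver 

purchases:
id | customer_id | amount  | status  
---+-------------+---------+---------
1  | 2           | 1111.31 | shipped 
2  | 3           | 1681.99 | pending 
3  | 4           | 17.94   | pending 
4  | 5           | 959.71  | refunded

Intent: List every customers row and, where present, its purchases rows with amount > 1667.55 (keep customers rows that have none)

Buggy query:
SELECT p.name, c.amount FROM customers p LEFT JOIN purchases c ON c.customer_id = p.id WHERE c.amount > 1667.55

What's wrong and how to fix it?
Bug: Filtering c.amount in WHERE discards the NULL rows produced by LEFT JOIN, turning it into an inner join

Fix: Move the right-table condition into the ON clause so unmatched parents are kept

Corrected query:
SELECT p.name, c.amount FROM customers p LEFT JOIN purchases c ON c.customer_id = p.id AND c.amount > 1667.55

Result:
name  | amount 
------+--------
Frank | NULL   
Eve   | NULL   
Grace | 1681.99
Carol | NULL   
Dave  | NULL   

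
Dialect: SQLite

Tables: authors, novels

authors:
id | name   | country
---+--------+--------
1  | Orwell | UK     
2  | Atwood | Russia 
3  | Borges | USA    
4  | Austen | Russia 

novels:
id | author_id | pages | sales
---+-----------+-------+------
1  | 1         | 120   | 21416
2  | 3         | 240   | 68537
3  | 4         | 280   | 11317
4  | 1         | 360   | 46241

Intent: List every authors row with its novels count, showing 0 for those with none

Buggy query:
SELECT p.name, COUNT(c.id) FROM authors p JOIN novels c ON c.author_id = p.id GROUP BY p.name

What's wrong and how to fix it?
Bug: An inner join excludes parents with zero children

Fix: Use LEFT JOIN so parents without children still appear (COUNT(c.id) gives 0)

Corrected query:
SELECT p.name, COUNT(c.id) FROM authors p LEFT JOIN novels c ON c.author_id = p.id GROUP BY p.name

Result:
name   | COUNT(c.id)
-------+------------
Atwood | 0          
Austen | 1          
Borges | 1          
Orwell | 2          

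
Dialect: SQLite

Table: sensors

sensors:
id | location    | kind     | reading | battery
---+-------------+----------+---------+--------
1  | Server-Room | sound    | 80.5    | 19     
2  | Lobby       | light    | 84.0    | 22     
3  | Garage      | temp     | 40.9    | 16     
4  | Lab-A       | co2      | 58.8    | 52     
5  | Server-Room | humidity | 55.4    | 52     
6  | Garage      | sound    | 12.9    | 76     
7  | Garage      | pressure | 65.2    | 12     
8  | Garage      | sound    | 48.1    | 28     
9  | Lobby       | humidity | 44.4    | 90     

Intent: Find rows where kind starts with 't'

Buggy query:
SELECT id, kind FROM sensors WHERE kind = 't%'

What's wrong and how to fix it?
Bug: Wildcards only work with LIKE; '=' treats '%' as a literal character

Fix: Use LIKE for wildcard pattern matching

Corrected query:
SELECT id, kind FROM sensors WHERE kind LIKE 't%'

Result:
id | kind
---+-----
3  | temp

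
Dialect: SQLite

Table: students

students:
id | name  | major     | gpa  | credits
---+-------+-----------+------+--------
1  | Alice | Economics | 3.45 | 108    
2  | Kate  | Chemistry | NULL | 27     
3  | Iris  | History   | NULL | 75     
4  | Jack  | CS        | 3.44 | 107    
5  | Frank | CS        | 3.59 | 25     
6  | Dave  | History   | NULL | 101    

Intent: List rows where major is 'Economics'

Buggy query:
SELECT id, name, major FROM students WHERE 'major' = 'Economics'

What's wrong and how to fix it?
Bug: Single quotes denote string literals in SQL; the column name is being compared as a constant string

Fix: Reference the column as major without single quotes

Corrected query:
SELECT id, name, major FROM students WHERE major = 'Economics'

Result:
id | name  | major    
---+-------+----------
1  | Alice | Economics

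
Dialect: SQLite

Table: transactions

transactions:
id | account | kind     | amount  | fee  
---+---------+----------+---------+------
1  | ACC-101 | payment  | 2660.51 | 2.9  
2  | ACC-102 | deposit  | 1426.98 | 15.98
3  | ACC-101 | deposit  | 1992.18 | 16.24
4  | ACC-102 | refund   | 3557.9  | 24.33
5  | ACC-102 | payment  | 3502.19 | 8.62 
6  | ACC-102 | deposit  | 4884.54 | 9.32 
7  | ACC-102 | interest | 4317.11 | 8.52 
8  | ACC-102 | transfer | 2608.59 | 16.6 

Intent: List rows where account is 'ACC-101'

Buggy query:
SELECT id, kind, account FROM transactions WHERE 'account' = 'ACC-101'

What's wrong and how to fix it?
Bug: 'account' in single quotes is a string literal, not the column; the comparison is literal-vs-literal and never true

Fix: Remove the quotes around the column name (or use double quotes for an identifier)

Corrected query:
SELECT id, kind, account FROM transactions WHERE account = 'ACC-101'

Result:
id | kind    | account
---+---------+--------
1  | payment | ACC-101
3  | deposit | ACC-101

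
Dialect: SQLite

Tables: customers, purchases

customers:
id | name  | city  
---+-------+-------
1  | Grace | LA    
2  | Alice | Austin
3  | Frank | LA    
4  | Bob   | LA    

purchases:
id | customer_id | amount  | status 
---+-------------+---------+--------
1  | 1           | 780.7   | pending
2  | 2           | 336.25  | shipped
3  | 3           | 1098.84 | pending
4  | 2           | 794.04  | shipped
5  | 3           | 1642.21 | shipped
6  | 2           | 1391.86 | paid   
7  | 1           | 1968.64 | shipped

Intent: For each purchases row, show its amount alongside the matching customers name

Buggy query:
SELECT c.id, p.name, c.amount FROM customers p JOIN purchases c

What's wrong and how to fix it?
Bug: JOIN with no ON clause produces a cartesian product; every purchases row pairs with every customers row

Fix: Add ON c.customer_id = p.id to the JOIN

Corrected query:
SELECT c.id, p.name, c.amount FROM customers p JOIN purchases c ON c.customer_id = p.id

Result:
id | name  | amount 
---+-------+--------
1  | Grace | 780.7  
2  | Alice | 336.25 
3  | Frank | 1098.84
4  | Alice | 794.04 
5  | Frank | 1642.21
6  | Alice | 1391.86
7  | Grace | 1968.64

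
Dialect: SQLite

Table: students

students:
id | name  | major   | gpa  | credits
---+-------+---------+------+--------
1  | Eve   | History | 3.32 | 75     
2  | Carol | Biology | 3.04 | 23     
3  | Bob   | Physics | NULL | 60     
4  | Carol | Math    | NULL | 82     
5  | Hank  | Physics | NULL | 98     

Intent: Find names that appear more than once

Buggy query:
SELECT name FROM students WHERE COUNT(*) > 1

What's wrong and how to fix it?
Bug: WHERE can't reference COUNT(*); aggregates are computed after WHERE

Fix: GROUP BY name, then filter groups with HAVING COUNT(*) > 1

Corrected query:
SELECT name FROM students GROUP BY name HAVING COUNT(*) > 1

Result:
name 
-----
Carol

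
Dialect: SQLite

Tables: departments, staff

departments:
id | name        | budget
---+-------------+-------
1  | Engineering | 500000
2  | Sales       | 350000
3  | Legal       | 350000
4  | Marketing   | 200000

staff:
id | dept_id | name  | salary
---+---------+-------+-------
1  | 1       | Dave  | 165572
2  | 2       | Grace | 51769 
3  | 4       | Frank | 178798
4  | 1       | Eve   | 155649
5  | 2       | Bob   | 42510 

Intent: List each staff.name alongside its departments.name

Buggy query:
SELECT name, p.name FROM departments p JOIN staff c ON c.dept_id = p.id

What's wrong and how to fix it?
Bug: Both tables have a 'name' column; the unqualified reference is ambiguous

Fix: Prefix ambiguous columns with the table alias

Corrected query:
SELECT c.name, p.name FROM departments p JOIN staff c ON c.dept_id = p.id

Result:
name  | name       
------+------------
Dave  | Engineering
Grace | Sales      
Frank | Marketing  
Eve   | Engineering
Bob   | Sales      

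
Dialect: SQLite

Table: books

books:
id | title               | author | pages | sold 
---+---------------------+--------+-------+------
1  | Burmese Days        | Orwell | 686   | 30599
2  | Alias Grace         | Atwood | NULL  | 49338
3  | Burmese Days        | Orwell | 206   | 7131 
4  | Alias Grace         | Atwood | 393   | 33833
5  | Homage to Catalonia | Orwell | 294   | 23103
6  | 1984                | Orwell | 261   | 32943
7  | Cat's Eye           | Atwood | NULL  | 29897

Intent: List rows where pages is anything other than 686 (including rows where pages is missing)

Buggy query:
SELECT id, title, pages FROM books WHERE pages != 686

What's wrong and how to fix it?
Bug: 'pages != 686' is unknown when pages is NULL, so NULL rows are silently excluded

Fix: Add an explicit OR pages IS NULL to include the missing-value rows

Corrected query:
SELECT id, title, pages FROM books WHERE pages != 686 OR pages IS NULL

Result:
id | title               | pages
---+---------------------+------
2  | Alias Grace         | NULL 
3  | Burmese Days        | 206  
4  | Alias Grace         | 393  
5  | Homage to Catalonia | 294  
6  | 1984                | 261  
7  | Cat's Eye           | NULL 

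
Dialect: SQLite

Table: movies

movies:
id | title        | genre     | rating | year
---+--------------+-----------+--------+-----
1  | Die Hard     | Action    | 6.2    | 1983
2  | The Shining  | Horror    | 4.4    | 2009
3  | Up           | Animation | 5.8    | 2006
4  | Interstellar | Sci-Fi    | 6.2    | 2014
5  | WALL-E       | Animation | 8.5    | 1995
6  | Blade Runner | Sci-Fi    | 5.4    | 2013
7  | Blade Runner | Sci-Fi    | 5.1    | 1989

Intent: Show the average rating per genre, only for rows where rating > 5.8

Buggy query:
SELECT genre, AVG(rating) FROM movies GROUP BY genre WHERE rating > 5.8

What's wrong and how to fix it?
Bug: Row-level WHERE must come before GROUP BY in the clause order

Fix: Place WHERE between FROM and GROUP BY

Corrected query:
SELECT genre, AVG(rating) FROM movies WHERE rating > 5.8 GROUP BY genre

Result:
genre     | AVG(rating)
----------+------------
Action    | 6.2        
Animation | 8.5        
Sci-Fi    | 6.2        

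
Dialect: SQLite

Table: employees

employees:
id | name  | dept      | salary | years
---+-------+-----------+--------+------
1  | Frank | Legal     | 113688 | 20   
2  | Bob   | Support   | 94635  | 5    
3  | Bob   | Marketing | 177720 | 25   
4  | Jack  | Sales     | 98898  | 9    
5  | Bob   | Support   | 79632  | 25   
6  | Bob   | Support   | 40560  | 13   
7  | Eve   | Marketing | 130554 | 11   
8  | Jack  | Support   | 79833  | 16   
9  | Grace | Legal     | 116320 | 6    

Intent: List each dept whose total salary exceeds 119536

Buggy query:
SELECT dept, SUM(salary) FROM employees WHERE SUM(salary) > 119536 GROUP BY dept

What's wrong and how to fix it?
Bug: SUM(salary) is an aggregate, but WHERE filters rows before aggregation

Fix: Use HAVING (which filters groups after aggregation) instead of WHERE

Corrected query:
SELECT dept, SUM(salary) FROM employees GROUP BY dept HAVING SUM(salary) > 119536

Result:
dept      | SUM(salary)
----------+------------
Legal     | 230008     
Marketing | 308274     
Support   | 294660     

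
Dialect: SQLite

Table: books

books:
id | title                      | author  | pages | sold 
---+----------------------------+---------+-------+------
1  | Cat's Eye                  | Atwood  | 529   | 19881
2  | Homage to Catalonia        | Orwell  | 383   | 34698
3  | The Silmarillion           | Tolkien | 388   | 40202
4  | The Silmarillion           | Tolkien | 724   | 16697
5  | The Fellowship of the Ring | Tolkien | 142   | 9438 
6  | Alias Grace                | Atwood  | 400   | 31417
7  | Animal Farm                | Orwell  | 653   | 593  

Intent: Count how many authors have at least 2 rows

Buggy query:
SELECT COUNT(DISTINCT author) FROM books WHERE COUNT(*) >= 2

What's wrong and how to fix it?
Bug: WHERE filters individual rows, not groups, so a group-level COUNT is invalid there

Fix: Use a subquery that GROUPs and filters with HAVING, then count its rows

Corrected query:
SELECT COUNT(*) FROM (SELECT author FROM books GROUP BY author HAVING COUNT(*) >= 2)

Result:
COUNT(*)
--------
3       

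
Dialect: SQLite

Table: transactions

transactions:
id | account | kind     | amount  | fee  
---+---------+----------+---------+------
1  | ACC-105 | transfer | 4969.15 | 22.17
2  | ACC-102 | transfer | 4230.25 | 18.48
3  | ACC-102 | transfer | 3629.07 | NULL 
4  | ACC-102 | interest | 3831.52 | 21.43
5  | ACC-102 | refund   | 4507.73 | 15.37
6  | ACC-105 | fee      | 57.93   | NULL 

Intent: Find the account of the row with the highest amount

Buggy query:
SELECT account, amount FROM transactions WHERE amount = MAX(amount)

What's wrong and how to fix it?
Bug: MAX(amount) is an aggregate and cannot be used directly in WHERE

Fix: Use a subquery: WHERE amount = (SELECT MAX(amount) FROM transactions)

Corrected query:
SELECT account, amount FROM transactions WHERE amount = (SELECT MAX(amount) FROM transactions)

Result:
account | amount 
--------+--------
ACC-105 | 4969.15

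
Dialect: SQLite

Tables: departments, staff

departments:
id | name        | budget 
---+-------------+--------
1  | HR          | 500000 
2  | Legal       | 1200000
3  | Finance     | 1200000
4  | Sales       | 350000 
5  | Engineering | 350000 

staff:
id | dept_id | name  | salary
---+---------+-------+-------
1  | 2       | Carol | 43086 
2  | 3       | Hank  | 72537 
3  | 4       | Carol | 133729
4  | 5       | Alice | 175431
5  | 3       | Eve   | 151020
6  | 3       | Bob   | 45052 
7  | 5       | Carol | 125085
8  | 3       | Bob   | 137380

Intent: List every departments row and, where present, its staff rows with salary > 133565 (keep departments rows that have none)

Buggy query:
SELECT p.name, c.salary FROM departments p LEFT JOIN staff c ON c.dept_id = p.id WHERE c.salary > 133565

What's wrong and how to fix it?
Bug: A WHERE condition on the right-hand table after LEFT JOIN drops unmatched parents

Fix: Put 'c.salary > 133565' in the JOIN's ON clause instead of WHERE

Corrected query:
SELECT p.name, c.salary FROM departments p LEFT JOIN staff c ON c.dept_id = p.id AND c.salary > 133565

Result:
name        | salary
------------+-------
HR          | NULL  
Legal       | NULL  
Finance     | 137380
Finance     | 151020
Sales       | 133729
Engineering | 175431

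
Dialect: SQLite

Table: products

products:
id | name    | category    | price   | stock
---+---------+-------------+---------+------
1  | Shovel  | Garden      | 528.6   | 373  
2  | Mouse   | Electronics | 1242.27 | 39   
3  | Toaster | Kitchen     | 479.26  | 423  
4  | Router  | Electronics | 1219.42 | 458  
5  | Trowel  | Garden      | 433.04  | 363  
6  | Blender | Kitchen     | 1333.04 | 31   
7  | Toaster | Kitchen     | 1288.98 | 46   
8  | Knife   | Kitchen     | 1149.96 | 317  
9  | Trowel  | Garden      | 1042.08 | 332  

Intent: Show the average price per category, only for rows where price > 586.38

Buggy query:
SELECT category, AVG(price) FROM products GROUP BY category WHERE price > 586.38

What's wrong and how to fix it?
Bug: Row-level WHERE must come before GROUP BY in the clause order

Fix: Move the WHERE clause before GROUP BY

Corrected query:
SELECT category, AVG(price) FROM products WHERE price > 586.38 GROUP BY category

Result:
category    | AVG(price) 
------------+------------
Electronics | 1230.845   
Garden      | 1042.08    
Kitchen     | 1257.326667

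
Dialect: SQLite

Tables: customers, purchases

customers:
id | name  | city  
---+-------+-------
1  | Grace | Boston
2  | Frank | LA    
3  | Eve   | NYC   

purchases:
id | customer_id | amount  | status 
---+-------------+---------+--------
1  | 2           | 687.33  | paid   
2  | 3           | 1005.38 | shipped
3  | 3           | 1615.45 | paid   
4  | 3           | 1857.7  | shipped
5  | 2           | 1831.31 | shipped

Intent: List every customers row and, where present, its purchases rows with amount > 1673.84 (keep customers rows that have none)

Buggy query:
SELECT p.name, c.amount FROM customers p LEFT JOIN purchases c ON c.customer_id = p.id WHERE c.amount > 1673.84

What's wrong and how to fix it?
Bug: Filtering c.amount in WHERE discards the NULL rows produced by LEFT JOIN, turning it into an inner join

Fix: Put 'c.amount > 1673.84' in the JOIN's ON clause instead of WHERE

Corrected query:
SELECT p.name, c.amount FROM customers p LEFT JOIN purchases c ON c.customer_id = p.id AND c.amount > 1673.84

Result:
name  | amount 
------+--------
Grace | NULL   
Frank | 1831.31
Eve   | 1857.7 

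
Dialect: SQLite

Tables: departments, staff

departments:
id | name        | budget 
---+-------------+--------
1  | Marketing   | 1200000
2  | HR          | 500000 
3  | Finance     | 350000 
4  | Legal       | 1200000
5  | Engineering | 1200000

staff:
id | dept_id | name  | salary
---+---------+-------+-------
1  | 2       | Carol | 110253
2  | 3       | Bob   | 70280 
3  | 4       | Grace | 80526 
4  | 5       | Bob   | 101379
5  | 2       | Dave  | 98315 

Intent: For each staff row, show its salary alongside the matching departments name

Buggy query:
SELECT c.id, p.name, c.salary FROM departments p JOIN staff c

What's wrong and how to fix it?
Bug: JOIN with no ON clause produces a cartesian product; every staff row pairs with every departments row

Fix: Add ON c.dept_id = p.id to the JOIN

Corrected query:
SELECT c.id, p.name, c.salary FROM departments p JOIN staff c ON c.dept_id = p.id

Result:
id | name        | salary
---+-------------+-------
1  | HR          | 110253
2  | Finance     | 70280 
3  | Legal       | 80526 
4  | Engineering | 101379
5  | HR          | 98315 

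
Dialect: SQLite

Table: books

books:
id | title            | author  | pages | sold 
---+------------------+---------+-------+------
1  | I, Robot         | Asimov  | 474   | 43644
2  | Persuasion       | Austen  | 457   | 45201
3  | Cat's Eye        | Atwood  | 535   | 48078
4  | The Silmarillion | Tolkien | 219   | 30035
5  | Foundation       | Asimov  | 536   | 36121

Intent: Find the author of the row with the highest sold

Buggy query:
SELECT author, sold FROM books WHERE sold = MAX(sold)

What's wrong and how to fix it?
Bug: MAX(sold) is an aggregate and cannot be used directly in WHERE

Fix: Use a subquery: WHERE sold = (SELECT MAX(sold) FROM books)

Corrected query:
SELECT author, sold FROM books WHERE sold = (SELECT MAX(sold) FROM books)

Result:
author | sold 
-------+------
Atwood | 48078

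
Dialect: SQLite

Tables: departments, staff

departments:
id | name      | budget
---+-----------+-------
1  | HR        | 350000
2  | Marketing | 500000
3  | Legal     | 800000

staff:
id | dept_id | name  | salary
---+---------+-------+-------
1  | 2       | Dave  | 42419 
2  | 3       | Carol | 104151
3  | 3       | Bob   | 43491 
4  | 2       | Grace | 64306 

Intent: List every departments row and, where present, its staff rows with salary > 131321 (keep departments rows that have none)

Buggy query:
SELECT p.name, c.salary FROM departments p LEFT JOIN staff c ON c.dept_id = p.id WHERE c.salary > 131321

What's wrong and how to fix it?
Bug: Filtering c.salary in WHERE discards the NULL rows produced by LEFT JOIN, turning it into an inner join

Fix: Move the right-table condition into the ON clause so unmatched parents are kept

Corrected query:
SELECT p.name, c.salary FROM departments p LEFT JOIN staff c ON c.dept_id = p.id AND c.salary > 131321

Result:
name      | salary
----------+-------
HR        | NULL  
Marketing | NULL  
Legal     | NULL  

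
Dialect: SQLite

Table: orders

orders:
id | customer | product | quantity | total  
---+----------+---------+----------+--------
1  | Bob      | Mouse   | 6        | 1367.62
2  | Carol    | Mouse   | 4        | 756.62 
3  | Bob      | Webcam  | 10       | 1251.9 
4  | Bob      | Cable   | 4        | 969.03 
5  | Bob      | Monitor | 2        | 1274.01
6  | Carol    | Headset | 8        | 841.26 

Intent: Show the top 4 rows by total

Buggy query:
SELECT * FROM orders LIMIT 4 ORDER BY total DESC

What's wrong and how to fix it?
Bug: LIMIT must come after ORDER BY

Fix: Swap the clauses: ORDER BY first, then LIMIT

Corrected query:
SELECT * FROM orders ORDER BY total DESC LIMIT 4

Result:
id | customer | product | quantity | total  
---+----------+---------+----------+--------
1  | Bob      | Mouse   | 6        | 1367.62
5  | Bob      | Monitor | 2        | 1274.01
3  | Bob      | Webcam  | 10       | 1251.9 
4  | Bob      | Cable   | 4        | 969.03 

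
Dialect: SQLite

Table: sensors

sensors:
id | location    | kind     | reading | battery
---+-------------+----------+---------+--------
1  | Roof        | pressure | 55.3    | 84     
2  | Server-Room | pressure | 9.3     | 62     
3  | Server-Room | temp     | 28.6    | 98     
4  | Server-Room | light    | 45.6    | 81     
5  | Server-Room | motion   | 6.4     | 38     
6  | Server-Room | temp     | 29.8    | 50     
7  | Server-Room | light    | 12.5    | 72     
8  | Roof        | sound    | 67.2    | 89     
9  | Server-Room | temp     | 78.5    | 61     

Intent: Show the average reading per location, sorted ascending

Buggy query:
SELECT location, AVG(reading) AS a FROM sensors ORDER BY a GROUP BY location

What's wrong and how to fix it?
Bug: GROUP BY must precede ORDER BY

Fix: Reorder: SELECT … FROM … GROUP BY … ORDER BY …

Corrected query:
SELECT location, AVG(reading) AS a FROM sensors GROUP BY location ORDER BY a

Result:
location    | a    
------------+------
Server-Room | 30.1 
Roof        | 61.25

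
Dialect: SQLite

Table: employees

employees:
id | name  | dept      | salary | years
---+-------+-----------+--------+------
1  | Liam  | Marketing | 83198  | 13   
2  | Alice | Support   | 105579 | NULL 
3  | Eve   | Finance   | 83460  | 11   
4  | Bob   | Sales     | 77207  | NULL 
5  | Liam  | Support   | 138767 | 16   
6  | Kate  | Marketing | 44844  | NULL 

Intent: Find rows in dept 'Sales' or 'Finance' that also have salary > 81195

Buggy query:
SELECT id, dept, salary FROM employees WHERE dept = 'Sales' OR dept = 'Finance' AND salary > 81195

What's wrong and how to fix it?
Bug: Without parentheses, AND is evaluated before OR, so the salary filter only applies to the 'Finance' branch

Fix: Group the OR with parentheses (or use IN), then AND the threshold

Corrected query:
SELECT id, dept, salary FROM employees WHERE (dept = 'Sales' OR dept = 'Finance') AND salary > 81195

Result:
id | dept    | salary
---+---------+-------
3  | Finance | 83460 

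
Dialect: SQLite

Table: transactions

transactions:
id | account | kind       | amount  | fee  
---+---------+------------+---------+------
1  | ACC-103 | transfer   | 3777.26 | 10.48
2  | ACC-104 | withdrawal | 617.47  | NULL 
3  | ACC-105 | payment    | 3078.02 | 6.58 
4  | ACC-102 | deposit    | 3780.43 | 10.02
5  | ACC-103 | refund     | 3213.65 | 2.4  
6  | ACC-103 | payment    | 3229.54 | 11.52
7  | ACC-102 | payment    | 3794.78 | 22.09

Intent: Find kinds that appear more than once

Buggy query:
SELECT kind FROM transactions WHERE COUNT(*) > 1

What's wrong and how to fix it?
Bug: WHERE can't reference COUNT(*); aggregates are computed after WHERE

Fix: Group first, then use HAVING for the count condition

Corrected query:
SELECT kind FROM transactions GROUP BY kind HAVING COUNT(*) > 1

Result:
kind   
-------
payment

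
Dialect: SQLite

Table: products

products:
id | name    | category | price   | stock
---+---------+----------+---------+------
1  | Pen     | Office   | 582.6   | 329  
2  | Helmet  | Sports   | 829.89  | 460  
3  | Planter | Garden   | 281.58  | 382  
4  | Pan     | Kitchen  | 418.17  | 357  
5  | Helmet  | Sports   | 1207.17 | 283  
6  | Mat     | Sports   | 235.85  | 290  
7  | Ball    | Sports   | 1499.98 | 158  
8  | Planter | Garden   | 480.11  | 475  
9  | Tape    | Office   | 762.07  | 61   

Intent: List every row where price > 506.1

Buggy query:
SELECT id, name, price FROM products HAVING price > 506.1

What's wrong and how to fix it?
Bug: HAVING filters the output of aggregation, but this query has no GROUP BY and no aggregate functions, so SQLite rejects it (HAVING clause on a non-aggregate query); the condition here is per row

Fix: Use WHERE for row-level filtering

Corrected query:
SELECT id, name, price FROM products WHERE price > 506.1

Result:
id | name   | price  
---+--------+--------
1  | Pen    | 582.6  
2  | Helmet | 829.89 
5  | Helmet | 1207.17
7  | Ball   | 1499.98
9  | Tape   | 762.07 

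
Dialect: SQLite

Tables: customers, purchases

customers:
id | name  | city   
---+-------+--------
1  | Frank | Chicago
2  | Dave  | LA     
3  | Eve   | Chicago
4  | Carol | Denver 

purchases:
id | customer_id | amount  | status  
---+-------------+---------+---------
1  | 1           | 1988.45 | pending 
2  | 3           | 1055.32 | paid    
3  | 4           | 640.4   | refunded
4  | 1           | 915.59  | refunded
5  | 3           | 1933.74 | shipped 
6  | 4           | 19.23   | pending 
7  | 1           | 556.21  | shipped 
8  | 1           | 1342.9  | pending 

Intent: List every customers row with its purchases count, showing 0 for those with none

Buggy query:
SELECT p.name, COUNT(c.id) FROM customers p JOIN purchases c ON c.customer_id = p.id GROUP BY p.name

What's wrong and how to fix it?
Bug: An inner join excludes parents with zero children

Fix: Use LEFT JOIN so parents without children still appear (COUNT(c.id) gives 0)

Corrected query:
SELECT p.name, COUNT(c.id) FROM customers p LEFT JOIN purchases c ON c.customer_id = p.id GROUP BY p.name

Result:
name  | COUNT(c.id)
------+------------
Carol | 2          
Dave  | 0          
Eve   | 2          
Frank | 4          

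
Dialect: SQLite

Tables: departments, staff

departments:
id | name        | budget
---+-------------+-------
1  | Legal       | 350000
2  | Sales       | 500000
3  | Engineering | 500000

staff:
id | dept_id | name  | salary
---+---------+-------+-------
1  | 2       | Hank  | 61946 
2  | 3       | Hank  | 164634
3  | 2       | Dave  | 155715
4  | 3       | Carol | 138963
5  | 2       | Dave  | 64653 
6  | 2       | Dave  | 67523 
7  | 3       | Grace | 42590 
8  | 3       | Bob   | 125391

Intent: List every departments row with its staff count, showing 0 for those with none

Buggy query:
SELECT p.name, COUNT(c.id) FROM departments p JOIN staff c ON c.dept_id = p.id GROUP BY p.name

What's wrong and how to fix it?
Bug: An inner join excludes parents with zero children

Fix: Switch to LEFT JOIN to retain unmatched parent rows

Corrected query:
SELECT p.name, COUNT(c.id) FROM departments p LEFT JOIN staff c ON c.dept_id = p.id GROUP BY p.name

Result:
name        | COUNT(c.id)
------------+------------
Engineering | 4          
Legal       | 0          
Sales       | 4          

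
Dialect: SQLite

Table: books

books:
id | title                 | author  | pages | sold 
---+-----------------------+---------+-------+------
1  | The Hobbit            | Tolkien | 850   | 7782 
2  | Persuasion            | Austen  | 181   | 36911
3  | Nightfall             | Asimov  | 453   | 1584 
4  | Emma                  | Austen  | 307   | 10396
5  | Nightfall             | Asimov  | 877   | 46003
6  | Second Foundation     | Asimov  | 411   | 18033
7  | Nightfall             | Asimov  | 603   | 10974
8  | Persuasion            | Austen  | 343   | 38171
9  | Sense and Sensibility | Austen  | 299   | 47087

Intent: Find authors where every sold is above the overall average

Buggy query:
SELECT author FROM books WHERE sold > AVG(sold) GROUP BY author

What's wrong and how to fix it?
Bug: AVG() is an aggregate; it can't sit directly in WHERE

Fix: Compute the overall average in a scalar subquery and compare each group's MIN against it in HAVING

Corrected query:
SELECT author FROM books GROUP BY author HAVING MIN(sold) > (SELECT AVG(sold) FROM books)

Result:
(no rows)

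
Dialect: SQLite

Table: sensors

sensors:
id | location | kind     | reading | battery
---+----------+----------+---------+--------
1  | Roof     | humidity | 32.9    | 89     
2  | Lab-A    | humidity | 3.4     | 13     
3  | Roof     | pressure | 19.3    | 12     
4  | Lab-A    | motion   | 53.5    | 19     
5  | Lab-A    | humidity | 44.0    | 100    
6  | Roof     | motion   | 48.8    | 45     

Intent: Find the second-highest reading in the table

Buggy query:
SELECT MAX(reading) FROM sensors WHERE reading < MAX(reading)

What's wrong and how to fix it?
Bug: MAX(reading) on the right of the comparison is an aggregate-in-WHERE error

Fix: Compute the overall MAX in a subquery, then take MAX of rows below it

Corrected query:
SELECT MAX(reading) FROM sensors WHERE reading < (SELECT MAX(reading) FROM sensors)

Result:
MAX(reading)
------------
48.8        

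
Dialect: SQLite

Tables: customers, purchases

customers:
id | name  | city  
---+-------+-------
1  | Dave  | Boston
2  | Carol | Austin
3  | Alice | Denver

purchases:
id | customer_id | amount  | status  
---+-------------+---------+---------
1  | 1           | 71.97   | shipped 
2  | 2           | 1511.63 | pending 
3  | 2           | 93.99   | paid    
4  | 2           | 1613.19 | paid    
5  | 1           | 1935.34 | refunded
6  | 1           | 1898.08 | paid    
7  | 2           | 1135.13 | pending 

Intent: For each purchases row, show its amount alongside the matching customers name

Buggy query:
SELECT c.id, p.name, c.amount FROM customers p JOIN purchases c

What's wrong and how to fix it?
Bug: JOIN with no ON clause produces a cartesian product; every purchases row pairs with every customers row

Fix: Specify the join condition linking the foreign key to the parent id

Corrected query:
SELECT c.id, p.name, c.amount FROM customers p JOIN purchases c ON c.customer_id = p.id

Result:
id | name  | amount 
---+-------+--------
1  | Dave  | 71.97  
2  | Carol | 1511.63
3  | Carol | 93.99  
4  | Carol | 1613.19
5  | Dave  | 1935.34
6  | Dave  | 1898.08
7  | Carol | 1135.13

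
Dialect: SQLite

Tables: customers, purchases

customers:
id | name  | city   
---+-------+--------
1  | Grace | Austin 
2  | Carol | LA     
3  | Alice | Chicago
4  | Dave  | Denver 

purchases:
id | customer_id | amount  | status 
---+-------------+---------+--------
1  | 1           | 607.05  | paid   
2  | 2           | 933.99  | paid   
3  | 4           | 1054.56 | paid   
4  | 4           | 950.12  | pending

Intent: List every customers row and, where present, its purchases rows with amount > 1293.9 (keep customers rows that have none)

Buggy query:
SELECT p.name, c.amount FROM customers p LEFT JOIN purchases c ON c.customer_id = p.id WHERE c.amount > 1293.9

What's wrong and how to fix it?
Bug: Filtering c.amount in WHERE discards the NULL rows produced by LEFT JOIN, turning it into an inner join

Fix: Put 'c.amount > 1293.9' in the JOIN's ON clause instead of WHERE

Corrected query:
SELECT p.name, c.amount FROM customers p LEFT JOIN purchases c ON c.customer_id = p.id AND c.amount > 1293.9

Result:
name  | amount
------+-------
Grace | NULL  
Carol | NULL  
Alice | NULL  
Dave  | NULL  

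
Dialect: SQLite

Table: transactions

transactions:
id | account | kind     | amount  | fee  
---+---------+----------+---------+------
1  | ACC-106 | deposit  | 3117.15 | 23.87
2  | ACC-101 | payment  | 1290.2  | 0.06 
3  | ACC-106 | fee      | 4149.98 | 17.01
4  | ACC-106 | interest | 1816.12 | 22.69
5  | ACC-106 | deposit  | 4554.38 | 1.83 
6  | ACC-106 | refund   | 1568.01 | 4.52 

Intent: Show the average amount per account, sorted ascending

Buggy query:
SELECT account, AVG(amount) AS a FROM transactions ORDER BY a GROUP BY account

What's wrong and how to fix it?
Bug: ORDER BY appears before GROUP BY; SQL clause order requires GROUP BY first

Fix: Move ORDER BY to the end, after GROUP BY

Corrected query:
SELECT account, AVG(amount) AS a FROM transactions GROUP BY account ORDER BY a

Result:
account | a       
--------+---------
ACC-101 | 1290.2  
ACC-106 | 3041.128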